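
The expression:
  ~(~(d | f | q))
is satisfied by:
  {d: True, q: True, f: True}
  {d: True, q: True, f: False}
  {d: True, f: True, q: False}
  {d: True, f: False, q: False}
  {q: True, f: True, d: False}
  {q: True, f: False, d: False}
  {f: True, q: False, d: False}


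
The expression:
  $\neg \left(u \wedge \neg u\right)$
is always true.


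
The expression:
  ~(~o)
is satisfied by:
  {o: True}


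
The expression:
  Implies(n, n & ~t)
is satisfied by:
  {t: False, n: False}
  {n: True, t: False}
  {t: True, n: False}


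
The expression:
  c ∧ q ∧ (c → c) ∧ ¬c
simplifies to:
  False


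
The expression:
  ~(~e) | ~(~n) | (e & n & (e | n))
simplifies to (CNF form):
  e | n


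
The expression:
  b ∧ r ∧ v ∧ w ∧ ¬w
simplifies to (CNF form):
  False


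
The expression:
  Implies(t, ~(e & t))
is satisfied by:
  {e: False, t: False}
  {t: True, e: False}
  {e: True, t: False}


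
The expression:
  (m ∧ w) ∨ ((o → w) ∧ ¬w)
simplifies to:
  (m ∧ w) ∨ (¬o ∧ ¬w)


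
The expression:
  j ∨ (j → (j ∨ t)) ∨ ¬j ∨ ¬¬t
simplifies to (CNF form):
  True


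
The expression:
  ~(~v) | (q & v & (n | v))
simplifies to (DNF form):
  v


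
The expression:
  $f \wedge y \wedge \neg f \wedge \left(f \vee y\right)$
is never true.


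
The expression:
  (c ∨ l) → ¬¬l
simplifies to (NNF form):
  l ∨ ¬c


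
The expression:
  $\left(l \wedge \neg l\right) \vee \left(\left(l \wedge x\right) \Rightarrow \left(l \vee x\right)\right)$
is always true.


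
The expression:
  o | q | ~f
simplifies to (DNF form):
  o | q | ~f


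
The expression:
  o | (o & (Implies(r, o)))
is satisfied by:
  {o: True}


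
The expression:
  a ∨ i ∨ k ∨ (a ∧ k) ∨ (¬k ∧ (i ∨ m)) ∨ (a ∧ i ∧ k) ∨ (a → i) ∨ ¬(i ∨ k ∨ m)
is always true.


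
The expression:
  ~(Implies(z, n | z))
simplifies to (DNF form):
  False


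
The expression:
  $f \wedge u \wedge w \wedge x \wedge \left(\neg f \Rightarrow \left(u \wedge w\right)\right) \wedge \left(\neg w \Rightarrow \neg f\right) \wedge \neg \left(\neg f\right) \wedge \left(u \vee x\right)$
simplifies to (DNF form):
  $f \wedge u \wedge w \wedge x$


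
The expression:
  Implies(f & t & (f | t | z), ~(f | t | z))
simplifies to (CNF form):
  ~f | ~t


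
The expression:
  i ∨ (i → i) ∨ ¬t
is always true.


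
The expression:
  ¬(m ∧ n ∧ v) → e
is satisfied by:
  {v: True, e: True, n: True, m: True}
  {v: True, e: True, n: True, m: False}
  {v: True, e: True, m: True, n: False}
  {v: True, e: True, m: False, n: False}
  {e: True, n: True, m: True, v: False}
  {e: True, n: True, m: False, v: False}
  {e: True, n: False, m: True, v: False}
  {e: True, n: False, m: False, v: False}
  {v: True, n: True, m: True, e: False}


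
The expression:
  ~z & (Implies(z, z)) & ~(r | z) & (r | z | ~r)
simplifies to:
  ~r & ~z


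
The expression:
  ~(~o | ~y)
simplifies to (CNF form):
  o & y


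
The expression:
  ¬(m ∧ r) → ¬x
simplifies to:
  (m ∧ r) ∨ ¬x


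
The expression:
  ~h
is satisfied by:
  {h: False}


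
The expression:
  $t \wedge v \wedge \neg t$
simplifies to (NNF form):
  $\text{False}$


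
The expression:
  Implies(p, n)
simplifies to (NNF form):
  n | ~p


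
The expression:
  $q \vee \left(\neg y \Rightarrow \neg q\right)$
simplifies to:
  $\text{True}$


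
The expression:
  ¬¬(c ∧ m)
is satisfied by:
  {c: True, m: True}


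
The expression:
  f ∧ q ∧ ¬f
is never true.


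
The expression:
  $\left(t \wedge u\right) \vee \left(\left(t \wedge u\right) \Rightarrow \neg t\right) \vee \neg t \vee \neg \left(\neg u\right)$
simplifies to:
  $\text{True}$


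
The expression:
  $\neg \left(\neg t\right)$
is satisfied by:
  {t: True}


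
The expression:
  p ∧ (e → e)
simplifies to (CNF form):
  p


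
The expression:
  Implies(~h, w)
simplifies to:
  h | w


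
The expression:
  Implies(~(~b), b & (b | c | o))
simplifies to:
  True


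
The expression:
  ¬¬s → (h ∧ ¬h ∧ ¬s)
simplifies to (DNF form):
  ¬s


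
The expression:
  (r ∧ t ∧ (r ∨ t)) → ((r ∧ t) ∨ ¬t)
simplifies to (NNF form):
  True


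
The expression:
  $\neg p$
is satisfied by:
  {p: False}


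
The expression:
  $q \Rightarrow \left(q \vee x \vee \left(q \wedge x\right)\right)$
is always true.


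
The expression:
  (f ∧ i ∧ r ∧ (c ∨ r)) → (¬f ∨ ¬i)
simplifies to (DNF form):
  ¬f ∨ ¬i ∨ ¬r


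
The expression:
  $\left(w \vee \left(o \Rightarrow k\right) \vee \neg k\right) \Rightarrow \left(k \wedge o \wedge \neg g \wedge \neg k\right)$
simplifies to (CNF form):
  $\text{False}$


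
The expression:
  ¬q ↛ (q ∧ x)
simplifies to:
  ¬q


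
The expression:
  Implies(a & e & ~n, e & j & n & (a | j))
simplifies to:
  n | ~a | ~e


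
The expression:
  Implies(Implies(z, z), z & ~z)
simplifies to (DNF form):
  False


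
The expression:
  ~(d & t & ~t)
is always true.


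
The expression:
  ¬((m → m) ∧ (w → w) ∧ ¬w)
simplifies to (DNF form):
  w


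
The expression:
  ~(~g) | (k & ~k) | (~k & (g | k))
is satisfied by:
  {g: True}


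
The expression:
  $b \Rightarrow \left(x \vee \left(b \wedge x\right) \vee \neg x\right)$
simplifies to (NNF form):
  $\text{True}$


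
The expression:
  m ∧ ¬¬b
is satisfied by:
  {m: True, b: True}


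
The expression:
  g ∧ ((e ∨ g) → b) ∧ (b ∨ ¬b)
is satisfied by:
  {b: True, g: True}


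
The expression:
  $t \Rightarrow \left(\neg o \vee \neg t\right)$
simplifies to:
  $\neg o \vee \neg t$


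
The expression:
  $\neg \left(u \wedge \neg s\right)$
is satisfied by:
  {s: True, u: False}
  {u: False, s: False}
  {u: True, s: True}


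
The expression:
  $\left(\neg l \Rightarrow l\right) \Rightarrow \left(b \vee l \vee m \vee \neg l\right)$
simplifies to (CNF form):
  $\text{True}$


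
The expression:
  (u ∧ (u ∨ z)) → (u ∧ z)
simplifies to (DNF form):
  z ∨ ¬u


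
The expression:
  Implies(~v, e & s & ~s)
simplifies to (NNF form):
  v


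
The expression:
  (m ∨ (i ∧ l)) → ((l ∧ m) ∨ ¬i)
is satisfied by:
  {l: False, i: False, m: False}
  {m: True, l: False, i: False}
  {l: True, m: False, i: False}
  {m: True, l: True, i: False}
  {i: True, m: False, l: False}
  {i: True, m: True, l: True}


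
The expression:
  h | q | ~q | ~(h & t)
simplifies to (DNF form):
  True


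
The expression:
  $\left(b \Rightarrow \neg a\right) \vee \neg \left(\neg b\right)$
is always true.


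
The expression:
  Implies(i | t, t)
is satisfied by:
  {t: True, i: False}
  {i: False, t: False}
  {i: True, t: True}


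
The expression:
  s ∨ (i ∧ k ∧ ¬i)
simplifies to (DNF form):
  s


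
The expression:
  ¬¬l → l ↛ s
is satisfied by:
  {l: False, s: False}
  {s: True, l: False}
  {l: True, s: False}


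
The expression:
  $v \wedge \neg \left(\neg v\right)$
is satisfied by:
  {v: True}


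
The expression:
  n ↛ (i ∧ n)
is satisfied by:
  {n: True, i: False}


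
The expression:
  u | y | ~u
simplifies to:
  True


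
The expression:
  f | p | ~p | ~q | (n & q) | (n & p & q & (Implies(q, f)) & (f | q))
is always true.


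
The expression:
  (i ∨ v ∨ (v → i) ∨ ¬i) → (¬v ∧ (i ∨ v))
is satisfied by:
  {i: True, v: False}


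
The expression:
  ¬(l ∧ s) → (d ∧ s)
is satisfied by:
  {s: True, d: True, l: True}
  {s: True, d: True, l: False}
  {s: True, l: True, d: False}


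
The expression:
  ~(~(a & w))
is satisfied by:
  {a: True, w: True}


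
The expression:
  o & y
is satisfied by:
  {o: True, y: True}


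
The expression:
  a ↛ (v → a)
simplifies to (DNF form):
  False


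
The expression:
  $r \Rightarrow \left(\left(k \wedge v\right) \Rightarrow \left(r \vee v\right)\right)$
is always true.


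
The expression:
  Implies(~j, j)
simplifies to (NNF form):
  j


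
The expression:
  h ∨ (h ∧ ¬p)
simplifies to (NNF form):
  h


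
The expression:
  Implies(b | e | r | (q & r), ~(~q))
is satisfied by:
  {q: True, b: False, e: False, r: False}
  {r: True, q: True, b: False, e: False}
  {q: True, e: True, b: False, r: False}
  {r: True, q: True, e: True, b: False}
  {q: True, b: True, e: False, r: False}
  {q: True, r: True, b: True, e: False}
  {q: True, e: True, b: True, r: False}
  {r: True, q: True, e: True, b: True}
  {r: False, b: False, e: False, q: False}


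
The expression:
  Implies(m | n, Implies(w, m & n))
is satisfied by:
  {w: False, m: False, n: False}
  {n: True, w: False, m: False}
  {m: True, w: False, n: False}
  {n: True, m: True, w: False}
  {w: True, n: False, m: False}
  {n: True, m: True, w: True}


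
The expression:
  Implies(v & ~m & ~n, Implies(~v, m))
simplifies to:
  True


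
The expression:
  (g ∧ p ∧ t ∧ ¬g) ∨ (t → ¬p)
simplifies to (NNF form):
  ¬p ∨ ¬t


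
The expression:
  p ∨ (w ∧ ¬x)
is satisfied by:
  {p: True, w: True, x: False}
  {p: True, w: False, x: False}
  {x: True, p: True, w: True}
  {x: True, p: True, w: False}
  {w: True, x: False, p: False}


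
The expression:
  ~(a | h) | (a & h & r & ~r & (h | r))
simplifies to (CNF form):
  ~a & ~h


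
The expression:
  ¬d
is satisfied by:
  {d: False}


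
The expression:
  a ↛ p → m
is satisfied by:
  {m: True, p: True, a: False}
  {m: True, p: False, a: False}
  {p: True, m: False, a: False}
  {m: False, p: False, a: False}
  {a: True, m: True, p: True}
  {a: True, m: True, p: False}
  {a: True, p: True, m: False}


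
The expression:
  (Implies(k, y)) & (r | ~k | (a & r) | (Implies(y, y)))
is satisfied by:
  {y: True, k: False}
  {k: False, y: False}
  {k: True, y: True}


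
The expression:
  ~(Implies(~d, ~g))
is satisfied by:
  {g: True, d: False}


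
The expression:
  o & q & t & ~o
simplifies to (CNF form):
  False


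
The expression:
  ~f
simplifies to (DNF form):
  ~f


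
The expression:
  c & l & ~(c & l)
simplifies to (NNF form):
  False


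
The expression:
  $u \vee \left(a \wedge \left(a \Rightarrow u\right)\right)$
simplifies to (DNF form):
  $u$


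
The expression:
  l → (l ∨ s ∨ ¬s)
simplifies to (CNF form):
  True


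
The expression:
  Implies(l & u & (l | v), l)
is always true.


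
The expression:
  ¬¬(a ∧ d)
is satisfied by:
  {a: True, d: True}


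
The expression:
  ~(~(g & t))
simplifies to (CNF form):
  g & t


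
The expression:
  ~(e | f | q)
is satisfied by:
  {q: False, e: False, f: False}


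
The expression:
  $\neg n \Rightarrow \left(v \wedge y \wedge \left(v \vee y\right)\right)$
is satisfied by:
  {n: True, v: True, y: True}
  {n: True, v: True, y: False}
  {n: True, y: True, v: False}
  {n: True, y: False, v: False}
  {v: True, y: True, n: False}


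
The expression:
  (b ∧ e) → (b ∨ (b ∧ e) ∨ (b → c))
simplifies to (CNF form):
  True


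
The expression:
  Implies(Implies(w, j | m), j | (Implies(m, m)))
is always true.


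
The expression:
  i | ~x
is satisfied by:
  {i: True, x: False}
  {x: False, i: False}
  {x: True, i: True}


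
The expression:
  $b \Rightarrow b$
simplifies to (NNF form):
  $\text{True}$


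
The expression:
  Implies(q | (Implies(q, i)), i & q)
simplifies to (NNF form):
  i & q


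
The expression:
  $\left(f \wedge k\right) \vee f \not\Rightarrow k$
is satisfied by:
  {f: True}


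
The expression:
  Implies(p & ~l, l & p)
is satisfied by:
  {l: True, p: False}
  {p: False, l: False}
  {p: True, l: True}


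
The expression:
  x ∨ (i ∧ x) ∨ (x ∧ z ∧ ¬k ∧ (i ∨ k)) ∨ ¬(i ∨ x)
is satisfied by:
  {x: True, i: False}
  {i: False, x: False}
  {i: True, x: True}


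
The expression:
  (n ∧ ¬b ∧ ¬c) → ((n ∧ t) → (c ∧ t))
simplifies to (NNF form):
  b ∨ c ∨ ¬n ∨ ¬t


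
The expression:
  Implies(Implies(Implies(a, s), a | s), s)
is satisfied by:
  {s: True, a: False}
  {a: False, s: False}
  {a: True, s: True}


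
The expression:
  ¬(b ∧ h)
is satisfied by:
  {h: False, b: False}
  {b: True, h: False}
  {h: True, b: False}


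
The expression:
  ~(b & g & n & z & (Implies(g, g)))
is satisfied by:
  {g: False, z: False, n: False, b: False}
  {b: True, g: False, z: False, n: False}
  {n: True, g: False, z: False, b: False}
  {b: True, n: True, g: False, z: False}
  {z: True, b: False, g: False, n: False}
  {b: True, z: True, g: False, n: False}
  {n: True, z: True, b: False, g: False}
  {b: True, n: True, z: True, g: False}
  {g: True, n: False, z: False, b: False}
  {b: True, g: True, n: False, z: False}
  {n: True, g: True, b: False, z: False}
  {b: True, n: True, g: True, z: False}
  {z: True, g: True, n: False, b: False}
  {b: True, z: True, g: True, n: False}
  {n: True, z: True, g: True, b: False}


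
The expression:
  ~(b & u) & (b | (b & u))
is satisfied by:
  {b: True, u: False}


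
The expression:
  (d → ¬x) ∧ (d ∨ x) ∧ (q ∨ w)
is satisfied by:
  {q: True, w: True, x: True, d: False}
  {q: True, x: True, d: False, w: False}
  {w: True, x: True, d: False, q: False}
  {w: True, q: True, d: True, x: False}
  {q: True, d: True, x: False, w: False}
  {w: True, d: True, x: False, q: False}


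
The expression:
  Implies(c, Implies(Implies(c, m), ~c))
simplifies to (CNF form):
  ~c | ~m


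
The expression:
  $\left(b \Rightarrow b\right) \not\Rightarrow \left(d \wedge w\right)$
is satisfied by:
  {w: False, d: False}
  {d: True, w: False}
  {w: True, d: False}


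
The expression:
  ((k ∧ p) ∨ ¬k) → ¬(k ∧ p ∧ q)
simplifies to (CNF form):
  ¬k ∨ ¬p ∨ ¬q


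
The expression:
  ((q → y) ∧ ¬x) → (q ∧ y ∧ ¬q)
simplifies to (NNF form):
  x ∨ (q ∧ ¬y)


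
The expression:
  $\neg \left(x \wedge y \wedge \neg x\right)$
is always true.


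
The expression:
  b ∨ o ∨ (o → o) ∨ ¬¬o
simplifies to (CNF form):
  True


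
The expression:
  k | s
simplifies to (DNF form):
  k | s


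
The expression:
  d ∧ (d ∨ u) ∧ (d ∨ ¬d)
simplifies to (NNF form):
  d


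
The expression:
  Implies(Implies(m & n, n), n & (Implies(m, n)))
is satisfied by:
  {n: True}


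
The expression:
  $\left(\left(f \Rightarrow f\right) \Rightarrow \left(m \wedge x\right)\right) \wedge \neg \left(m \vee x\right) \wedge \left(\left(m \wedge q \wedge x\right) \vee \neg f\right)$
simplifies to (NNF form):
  $\text{False}$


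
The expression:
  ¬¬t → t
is always true.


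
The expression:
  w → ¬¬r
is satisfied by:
  {r: True, w: False}
  {w: False, r: False}
  {w: True, r: True}


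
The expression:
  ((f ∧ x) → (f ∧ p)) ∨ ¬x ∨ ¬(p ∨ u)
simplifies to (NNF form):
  p ∨ ¬f ∨ ¬u ∨ ¬x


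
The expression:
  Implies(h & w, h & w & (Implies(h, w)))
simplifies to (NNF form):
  True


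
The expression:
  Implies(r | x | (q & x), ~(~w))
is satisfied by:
  {w: True, r: False, x: False}
  {x: True, w: True, r: False}
  {w: True, r: True, x: False}
  {x: True, w: True, r: True}
  {x: False, r: False, w: False}


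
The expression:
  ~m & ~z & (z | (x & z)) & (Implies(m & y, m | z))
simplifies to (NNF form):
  False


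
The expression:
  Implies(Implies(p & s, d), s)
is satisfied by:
  {s: True}


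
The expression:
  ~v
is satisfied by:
  {v: False}


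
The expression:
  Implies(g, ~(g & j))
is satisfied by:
  {g: False, j: False}
  {j: True, g: False}
  {g: True, j: False}


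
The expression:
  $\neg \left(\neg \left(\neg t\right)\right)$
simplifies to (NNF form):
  $\neg t$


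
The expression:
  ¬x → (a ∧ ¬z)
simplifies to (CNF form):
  (a ∨ x) ∧ (x ∨ ¬z)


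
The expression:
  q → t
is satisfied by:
  {t: True, q: False}
  {q: False, t: False}
  {q: True, t: True}


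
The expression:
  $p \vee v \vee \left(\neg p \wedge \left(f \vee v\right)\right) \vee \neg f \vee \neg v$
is always true.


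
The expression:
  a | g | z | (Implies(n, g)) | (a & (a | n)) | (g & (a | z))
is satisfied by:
  {a: True, z: True, g: True, n: False}
  {a: True, z: True, g: False, n: False}
  {a: True, g: True, z: False, n: False}
  {a: True, g: False, z: False, n: False}
  {z: True, g: True, a: False, n: False}
  {z: True, a: False, g: False, n: False}
  {z: False, g: True, a: False, n: False}
  {z: False, a: False, g: False, n: False}
  {a: True, n: True, z: True, g: True}
  {a: True, n: True, z: True, g: False}
  {a: True, n: True, g: True, z: False}
  {a: True, n: True, g: False, z: False}
  {n: True, z: True, g: True, a: False}
  {n: True, z: True, g: False, a: False}
  {n: True, g: True, z: False, a: False}


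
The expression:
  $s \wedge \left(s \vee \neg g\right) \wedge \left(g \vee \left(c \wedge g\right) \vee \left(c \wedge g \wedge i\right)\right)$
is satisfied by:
  {s: True, g: True}


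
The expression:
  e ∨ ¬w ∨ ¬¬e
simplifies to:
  e ∨ ¬w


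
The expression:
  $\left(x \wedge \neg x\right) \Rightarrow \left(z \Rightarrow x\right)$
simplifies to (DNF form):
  $\text{True}$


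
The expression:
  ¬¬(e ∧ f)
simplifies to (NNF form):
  e ∧ f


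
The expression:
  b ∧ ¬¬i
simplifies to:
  b ∧ i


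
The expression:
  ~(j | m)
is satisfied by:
  {j: False, m: False}


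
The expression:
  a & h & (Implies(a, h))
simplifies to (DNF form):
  a & h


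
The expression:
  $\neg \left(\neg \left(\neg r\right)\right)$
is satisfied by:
  {r: False}


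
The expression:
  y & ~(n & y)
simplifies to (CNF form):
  y & ~n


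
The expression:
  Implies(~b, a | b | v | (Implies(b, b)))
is always true.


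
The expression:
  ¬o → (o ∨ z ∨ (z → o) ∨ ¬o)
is always true.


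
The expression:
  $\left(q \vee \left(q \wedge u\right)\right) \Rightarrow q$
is always true.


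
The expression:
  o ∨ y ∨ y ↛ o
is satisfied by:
  {y: True, o: True}
  {y: True, o: False}
  {o: True, y: False}


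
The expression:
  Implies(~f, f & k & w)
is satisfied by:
  {f: True}


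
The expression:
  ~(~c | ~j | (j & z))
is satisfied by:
  {c: True, j: True, z: False}


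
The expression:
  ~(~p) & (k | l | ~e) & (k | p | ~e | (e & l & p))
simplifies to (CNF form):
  p & (k | l | ~e)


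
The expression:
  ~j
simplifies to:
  ~j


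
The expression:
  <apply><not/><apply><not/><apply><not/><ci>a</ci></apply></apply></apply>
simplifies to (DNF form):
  <apply><not/><ci>a</ci></apply>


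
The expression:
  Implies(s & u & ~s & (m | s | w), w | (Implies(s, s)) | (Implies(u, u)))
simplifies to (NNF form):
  True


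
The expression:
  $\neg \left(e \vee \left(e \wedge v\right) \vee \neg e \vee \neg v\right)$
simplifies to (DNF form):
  $\text{False}$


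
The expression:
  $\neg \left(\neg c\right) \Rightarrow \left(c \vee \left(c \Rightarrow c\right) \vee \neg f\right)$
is always true.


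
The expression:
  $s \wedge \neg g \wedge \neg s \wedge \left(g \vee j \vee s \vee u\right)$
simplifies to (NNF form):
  $\text{False}$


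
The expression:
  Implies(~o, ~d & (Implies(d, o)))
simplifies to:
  o | ~d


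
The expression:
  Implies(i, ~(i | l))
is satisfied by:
  {i: False}


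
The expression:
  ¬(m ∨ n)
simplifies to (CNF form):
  ¬m ∧ ¬n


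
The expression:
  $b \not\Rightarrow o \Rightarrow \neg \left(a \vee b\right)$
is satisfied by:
  {o: True, b: False}
  {b: False, o: False}
  {b: True, o: True}


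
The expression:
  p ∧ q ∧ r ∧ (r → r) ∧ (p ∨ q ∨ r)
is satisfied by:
  {r: True, p: True, q: True}


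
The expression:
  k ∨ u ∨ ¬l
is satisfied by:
  {k: True, u: True, l: False}
  {k: True, l: False, u: False}
  {u: True, l: False, k: False}
  {u: False, l: False, k: False}
  {k: True, u: True, l: True}
  {k: True, l: True, u: False}
  {u: True, l: True, k: False}


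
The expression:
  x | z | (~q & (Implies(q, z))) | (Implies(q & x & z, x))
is always true.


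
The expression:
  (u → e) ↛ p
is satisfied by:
  {e: True, p: False, u: False}
  {p: False, u: False, e: False}
  {e: True, u: True, p: False}


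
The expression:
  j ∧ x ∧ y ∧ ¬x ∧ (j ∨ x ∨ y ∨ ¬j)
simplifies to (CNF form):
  False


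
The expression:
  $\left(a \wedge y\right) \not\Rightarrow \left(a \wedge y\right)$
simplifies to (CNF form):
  $\text{False}$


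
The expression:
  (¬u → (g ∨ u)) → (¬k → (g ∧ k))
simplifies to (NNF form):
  k ∨ (¬g ∧ ¬u)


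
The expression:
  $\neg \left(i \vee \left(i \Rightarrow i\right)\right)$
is never true.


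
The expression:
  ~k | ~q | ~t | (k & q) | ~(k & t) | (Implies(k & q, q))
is always true.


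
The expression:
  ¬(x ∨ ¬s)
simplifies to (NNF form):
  s ∧ ¬x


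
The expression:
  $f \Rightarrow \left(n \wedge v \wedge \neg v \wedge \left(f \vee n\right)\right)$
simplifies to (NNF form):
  $\neg f$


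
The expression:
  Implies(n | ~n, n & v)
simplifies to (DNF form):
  n & v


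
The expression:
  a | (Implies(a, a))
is always true.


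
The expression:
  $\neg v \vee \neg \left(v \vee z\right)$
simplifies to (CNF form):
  $\neg v$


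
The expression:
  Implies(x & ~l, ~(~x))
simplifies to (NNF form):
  True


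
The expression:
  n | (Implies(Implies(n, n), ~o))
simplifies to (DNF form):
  n | ~o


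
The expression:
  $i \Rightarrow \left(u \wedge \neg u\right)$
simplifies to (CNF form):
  $\neg i$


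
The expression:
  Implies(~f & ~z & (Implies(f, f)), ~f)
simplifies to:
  True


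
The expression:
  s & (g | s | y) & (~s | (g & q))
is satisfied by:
  {g: True, s: True, q: True}


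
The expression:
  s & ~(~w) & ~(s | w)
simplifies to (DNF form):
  False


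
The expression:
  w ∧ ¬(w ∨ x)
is never true.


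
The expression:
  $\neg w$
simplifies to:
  $\neg w$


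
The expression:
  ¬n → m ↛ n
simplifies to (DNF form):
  m ∨ n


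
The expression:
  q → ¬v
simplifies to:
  ¬q ∨ ¬v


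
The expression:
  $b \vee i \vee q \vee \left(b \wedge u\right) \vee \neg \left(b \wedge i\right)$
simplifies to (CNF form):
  $\text{True}$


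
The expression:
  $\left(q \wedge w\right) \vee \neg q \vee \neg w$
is always true.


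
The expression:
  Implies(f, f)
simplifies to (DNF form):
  True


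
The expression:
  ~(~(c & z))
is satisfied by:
  {c: True, z: True}


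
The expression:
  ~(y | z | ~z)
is never true.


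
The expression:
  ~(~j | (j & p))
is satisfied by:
  {j: True, p: False}


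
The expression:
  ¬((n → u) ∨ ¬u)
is never true.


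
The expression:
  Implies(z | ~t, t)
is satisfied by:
  {t: True}


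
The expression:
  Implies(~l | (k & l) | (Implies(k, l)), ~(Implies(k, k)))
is never true.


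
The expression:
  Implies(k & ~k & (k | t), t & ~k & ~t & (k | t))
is always true.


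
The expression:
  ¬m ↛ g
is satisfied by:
  {g: True, m: False}
  {m: False, g: False}
  {m: True, g: True}


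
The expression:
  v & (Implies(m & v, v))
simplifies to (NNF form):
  v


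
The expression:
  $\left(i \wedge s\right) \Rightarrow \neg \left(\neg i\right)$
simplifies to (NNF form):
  $\text{True}$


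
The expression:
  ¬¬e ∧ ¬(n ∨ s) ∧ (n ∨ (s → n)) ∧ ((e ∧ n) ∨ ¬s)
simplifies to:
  e ∧ ¬n ∧ ¬s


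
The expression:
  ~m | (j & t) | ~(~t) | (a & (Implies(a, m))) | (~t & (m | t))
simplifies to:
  True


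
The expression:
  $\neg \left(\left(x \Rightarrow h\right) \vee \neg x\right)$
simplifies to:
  $x \wedge \neg h$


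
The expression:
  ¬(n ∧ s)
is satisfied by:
  {s: False, n: False}
  {n: True, s: False}
  {s: True, n: False}


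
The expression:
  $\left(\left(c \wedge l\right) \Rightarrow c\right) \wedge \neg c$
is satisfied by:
  {c: False}


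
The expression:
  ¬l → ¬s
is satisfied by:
  {l: True, s: False}
  {s: False, l: False}
  {s: True, l: True}


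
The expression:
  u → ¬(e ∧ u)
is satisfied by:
  {u: False, e: False}
  {e: True, u: False}
  {u: True, e: False}


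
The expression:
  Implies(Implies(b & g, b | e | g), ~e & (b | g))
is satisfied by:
  {b: True, g: True, e: False}
  {b: True, e: False, g: False}
  {g: True, e: False, b: False}


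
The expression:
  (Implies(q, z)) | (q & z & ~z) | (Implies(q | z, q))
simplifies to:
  True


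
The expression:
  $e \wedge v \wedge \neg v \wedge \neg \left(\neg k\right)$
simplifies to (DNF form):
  $\text{False}$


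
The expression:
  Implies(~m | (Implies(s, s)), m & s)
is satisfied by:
  {m: True, s: True}


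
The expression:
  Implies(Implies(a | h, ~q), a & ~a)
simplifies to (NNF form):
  q & (a | h)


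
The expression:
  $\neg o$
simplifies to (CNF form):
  $\neg o$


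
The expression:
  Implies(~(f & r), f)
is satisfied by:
  {f: True}


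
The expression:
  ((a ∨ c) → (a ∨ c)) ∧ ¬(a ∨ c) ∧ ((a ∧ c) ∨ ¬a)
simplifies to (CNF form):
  ¬a ∧ ¬c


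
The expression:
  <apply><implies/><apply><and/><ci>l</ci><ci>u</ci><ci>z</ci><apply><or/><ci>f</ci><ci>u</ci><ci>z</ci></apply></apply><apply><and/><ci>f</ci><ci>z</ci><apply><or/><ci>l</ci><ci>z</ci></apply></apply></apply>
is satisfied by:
  {f: True, l: False, z: False, u: False}
  {u: False, l: False, f: False, z: False}
  {u: True, f: True, l: False, z: False}
  {u: True, l: False, f: False, z: False}
  {z: True, f: True, u: False, l: False}
  {z: True, u: False, l: False, f: False}
  {z: True, u: True, f: True, l: False}
  {z: True, u: True, l: False, f: False}
  {f: True, l: True, z: False, u: False}
  {l: True, z: False, f: False, u: False}
  {u: True, l: True, f: True, z: False}
  {u: True, l: True, z: False, f: False}
  {f: True, l: True, z: True, u: False}
  {l: True, z: True, u: False, f: False}
  {u: True, l: True, z: True, f: True}


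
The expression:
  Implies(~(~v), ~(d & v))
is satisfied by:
  {v: False, d: False}
  {d: True, v: False}
  {v: True, d: False}


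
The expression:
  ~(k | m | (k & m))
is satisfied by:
  {k: False, m: False}


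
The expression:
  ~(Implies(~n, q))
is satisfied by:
  {n: False, q: False}


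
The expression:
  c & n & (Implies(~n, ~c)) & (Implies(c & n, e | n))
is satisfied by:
  {c: True, n: True}


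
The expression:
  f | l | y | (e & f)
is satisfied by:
  {y: True, l: True, f: True}
  {y: True, l: True, f: False}
  {y: True, f: True, l: False}
  {y: True, f: False, l: False}
  {l: True, f: True, y: False}
  {l: True, f: False, y: False}
  {f: True, l: False, y: False}


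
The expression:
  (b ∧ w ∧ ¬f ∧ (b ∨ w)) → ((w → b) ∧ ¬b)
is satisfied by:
  {f: True, b: False, w: False}
  {f: False, b: False, w: False}
  {w: True, f: True, b: False}
  {w: True, f: False, b: False}
  {b: True, f: True, w: False}
  {b: True, f: False, w: False}
  {b: True, w: True, f: True}


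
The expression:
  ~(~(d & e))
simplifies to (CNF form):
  d & e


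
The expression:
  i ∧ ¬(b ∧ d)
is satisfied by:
  {i: True, d: False, b: False}
  {b: True, i: True, d: False}
  {d: True, i: True, b: False}


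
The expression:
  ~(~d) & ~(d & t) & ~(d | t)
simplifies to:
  False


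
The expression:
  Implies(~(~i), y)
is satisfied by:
  {y: True, i: False}
  {i: False, y: False}
  {i: True, y: True}


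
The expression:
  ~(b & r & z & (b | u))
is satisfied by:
  {z: False, b: False, r: False}
  {r: True, z: False, b: False}
  {b: True, z: False, r: False}
  {r: True, b: True, z: False}
  {z: True, r: False, b: False}
  {r: True, z: True, b: False}
  {b: True, z: True, r: False}


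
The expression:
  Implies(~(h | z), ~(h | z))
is always true.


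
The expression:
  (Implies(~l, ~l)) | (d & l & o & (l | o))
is always true.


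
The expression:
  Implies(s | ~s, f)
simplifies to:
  f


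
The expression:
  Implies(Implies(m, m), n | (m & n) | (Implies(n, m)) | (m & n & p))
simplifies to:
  True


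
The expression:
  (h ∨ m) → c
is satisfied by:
  {c: True, m: False, h: False}
  {c: True, h: True, m: False}
  {c: True, m: True, h: False}
  {c: True, h: True, m: True}
  {h: False, m: False, c: False}


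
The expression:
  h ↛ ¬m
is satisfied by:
  {h: True, m: True}


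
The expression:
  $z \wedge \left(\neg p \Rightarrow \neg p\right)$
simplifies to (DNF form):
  $z$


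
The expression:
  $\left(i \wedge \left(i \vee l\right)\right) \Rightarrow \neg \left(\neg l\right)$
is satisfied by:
  {l: True, i: False}
  {i: False, l: False}
  {i: True, l: True}


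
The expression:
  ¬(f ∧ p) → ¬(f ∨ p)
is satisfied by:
  {p: False, f: False}
  {f: True, p: True}


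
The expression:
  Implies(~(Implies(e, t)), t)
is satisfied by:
  {t: True, e: False}
  {e: False, t: False}
  {e: True, t: True}


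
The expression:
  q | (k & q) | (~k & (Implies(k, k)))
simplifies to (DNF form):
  q | ~k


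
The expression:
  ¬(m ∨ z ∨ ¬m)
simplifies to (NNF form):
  False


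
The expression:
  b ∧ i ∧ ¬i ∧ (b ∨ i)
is never true.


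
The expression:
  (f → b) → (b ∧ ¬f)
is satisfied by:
  {b: True, f: False}
  {f: True, b: False}


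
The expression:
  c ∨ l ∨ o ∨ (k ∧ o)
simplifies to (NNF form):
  c ∨ l ∨ o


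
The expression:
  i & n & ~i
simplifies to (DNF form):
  False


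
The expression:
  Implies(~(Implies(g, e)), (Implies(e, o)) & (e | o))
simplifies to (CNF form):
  e | o | ~g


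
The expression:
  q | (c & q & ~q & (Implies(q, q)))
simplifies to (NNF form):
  q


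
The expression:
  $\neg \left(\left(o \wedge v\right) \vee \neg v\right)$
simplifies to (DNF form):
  $v \wedge \neg o$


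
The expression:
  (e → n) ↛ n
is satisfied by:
  {n: False, e: False}


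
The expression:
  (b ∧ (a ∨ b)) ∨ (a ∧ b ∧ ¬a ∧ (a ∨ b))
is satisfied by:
  {b: True}


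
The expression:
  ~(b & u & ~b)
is always true.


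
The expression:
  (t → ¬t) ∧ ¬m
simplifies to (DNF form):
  ¬m ∧ ¬t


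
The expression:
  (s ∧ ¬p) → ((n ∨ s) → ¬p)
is always true.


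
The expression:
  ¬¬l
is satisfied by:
  {l: True}


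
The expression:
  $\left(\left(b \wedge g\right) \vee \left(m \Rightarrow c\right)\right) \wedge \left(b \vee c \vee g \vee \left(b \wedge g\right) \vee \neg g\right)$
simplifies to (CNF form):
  $\left(b \vee c \vee \neg m\right) \wedge \left(c \vee g \vee \neg m\right)$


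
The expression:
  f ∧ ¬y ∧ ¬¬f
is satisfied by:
  {f: True, y: False}


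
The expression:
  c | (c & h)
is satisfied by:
  {c: True}


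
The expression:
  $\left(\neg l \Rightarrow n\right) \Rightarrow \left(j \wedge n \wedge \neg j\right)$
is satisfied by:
  {n: False, l: False}


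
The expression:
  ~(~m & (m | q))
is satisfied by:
  {m: True, q: False}
  {q: False, m: False}
  {q: True, m: True}


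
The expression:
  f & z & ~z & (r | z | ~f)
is never true.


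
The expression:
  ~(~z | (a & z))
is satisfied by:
  {z: True, a: False}


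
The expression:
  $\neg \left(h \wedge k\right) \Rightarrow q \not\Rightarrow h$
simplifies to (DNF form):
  $\left(h \wedge k\right) \vee \left(q \wedge \neg h\right)$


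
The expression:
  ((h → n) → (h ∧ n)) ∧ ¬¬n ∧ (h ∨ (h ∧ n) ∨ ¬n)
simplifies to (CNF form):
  h ∧ n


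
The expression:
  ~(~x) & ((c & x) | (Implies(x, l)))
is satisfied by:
  {x: True, c: True, l: True}
  {x: True, c: True, l: False}
  {x: True, l: True, c: False}


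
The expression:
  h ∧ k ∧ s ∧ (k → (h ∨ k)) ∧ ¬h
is never true.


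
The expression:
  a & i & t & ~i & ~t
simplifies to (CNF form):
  False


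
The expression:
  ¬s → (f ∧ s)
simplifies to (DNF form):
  s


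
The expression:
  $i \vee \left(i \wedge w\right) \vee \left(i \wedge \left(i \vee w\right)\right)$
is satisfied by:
  {i: True}


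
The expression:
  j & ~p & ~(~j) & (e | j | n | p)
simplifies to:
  j & ~p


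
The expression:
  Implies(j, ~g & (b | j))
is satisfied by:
  {g: False, j: False}
  {j: True, g: False}
  {g: True, j: False}


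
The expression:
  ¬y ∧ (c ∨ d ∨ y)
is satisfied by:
  {d: True, c: True, y: False}
  {d: True, y: False, c: False}
  {c: True, y: False, d: False}


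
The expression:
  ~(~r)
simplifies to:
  r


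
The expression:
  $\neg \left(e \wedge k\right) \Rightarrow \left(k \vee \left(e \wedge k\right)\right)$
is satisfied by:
  {k: True}


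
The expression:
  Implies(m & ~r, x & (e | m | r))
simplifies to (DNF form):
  r | x | ~m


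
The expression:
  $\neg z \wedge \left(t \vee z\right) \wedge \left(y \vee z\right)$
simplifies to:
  $t \wedge y \wedge \neg z$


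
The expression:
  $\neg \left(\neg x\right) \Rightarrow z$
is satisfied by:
  {z: True, x: False}
  {x: False, z: False}
  {x: True, z: True}


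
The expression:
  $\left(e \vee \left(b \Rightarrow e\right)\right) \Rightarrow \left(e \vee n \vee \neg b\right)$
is always true.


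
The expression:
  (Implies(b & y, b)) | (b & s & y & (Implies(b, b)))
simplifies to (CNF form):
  True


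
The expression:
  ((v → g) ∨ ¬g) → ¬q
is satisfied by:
  {q: False}


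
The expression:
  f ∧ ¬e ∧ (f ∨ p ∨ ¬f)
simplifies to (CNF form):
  f ∧ ¬e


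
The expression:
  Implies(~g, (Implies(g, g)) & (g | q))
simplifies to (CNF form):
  g | q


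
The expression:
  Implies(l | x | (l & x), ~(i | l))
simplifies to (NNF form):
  ~l & (~i | ~x)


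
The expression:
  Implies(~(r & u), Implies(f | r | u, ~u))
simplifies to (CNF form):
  r | ~u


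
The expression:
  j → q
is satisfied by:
  {q: True, j: False}
  {j: False, q: False}
  {j: True, q: True}


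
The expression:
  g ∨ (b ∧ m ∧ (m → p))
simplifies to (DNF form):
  g ∨ (b ∧ m ∧ p)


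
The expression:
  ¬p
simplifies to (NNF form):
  ¬p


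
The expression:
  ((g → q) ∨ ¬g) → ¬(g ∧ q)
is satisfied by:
  {g: False, q: False}
  {q: True, g: False}
  {g: True, q: False}


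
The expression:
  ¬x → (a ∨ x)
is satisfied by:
  {a: True, x: True}
  {a: True, x: False}
  {x: True, a: False}


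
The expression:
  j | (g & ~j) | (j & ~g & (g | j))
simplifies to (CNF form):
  g | j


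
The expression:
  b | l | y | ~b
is always true.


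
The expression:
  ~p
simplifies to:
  ~p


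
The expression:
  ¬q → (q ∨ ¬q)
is always true.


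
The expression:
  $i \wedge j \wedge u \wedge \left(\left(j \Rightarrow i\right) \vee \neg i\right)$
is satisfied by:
  {i: True, j: True, u: True}


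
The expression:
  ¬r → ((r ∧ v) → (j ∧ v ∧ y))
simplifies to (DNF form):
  True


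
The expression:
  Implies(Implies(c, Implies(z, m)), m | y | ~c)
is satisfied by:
  {y: True, z: True, m: True, c: False}
  {y: True, z: True, c: False, m: False}
  {y: True, m: True, c: False, z: False}
  {y: True, c: False, m: False, z: False}
  {z: True, m: True, c: False, y: False}
  {z: True, c: False, m: False, y: False}
  {m: True, z: False, c: False, y: False}
  {z: False, c: False, m: False, y: False}
  {z: True, y: True, c: True, m: True}
  {z: True, y: True, c: True, m: False}
  {y: True, c: True, m: True, z: False}
  {y: True, c: True, z: False, m: False}
  {m: True, c: True, z: True, y: False}
  {c: True, z: True, y: False, m: False}
  {c: True, m: True, y: False, z: False}


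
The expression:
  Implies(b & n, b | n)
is always true.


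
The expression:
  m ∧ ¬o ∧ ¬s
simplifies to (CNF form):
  m ∧ ¬o ∧ ¬s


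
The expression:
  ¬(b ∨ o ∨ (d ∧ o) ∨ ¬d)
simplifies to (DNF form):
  d ∧ ¬b ∧ ¬o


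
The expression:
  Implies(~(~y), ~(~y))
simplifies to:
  True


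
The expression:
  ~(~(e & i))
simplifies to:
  e & i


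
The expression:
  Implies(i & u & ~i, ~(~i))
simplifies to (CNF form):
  True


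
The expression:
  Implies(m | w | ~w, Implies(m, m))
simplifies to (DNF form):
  True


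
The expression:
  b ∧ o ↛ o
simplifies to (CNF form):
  False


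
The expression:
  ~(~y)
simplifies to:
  y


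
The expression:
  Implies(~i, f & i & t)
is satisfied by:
  {i: True}


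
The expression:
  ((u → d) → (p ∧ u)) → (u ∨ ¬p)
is always true.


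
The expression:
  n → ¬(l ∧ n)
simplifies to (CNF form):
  ¬l ∨ ¬n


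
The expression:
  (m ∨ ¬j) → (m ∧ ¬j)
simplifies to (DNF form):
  (j ∧ ¬m) ∨ (m ∧ ¬j)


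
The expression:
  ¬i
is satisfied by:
  {i: False}


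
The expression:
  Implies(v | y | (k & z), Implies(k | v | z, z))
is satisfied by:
  {z: True, y: False, k: False, v: False}
  {z: True, k: True, y: False, v: False}
  {z: True, y: True, k: False, v: False}
  {z: True, k: True, y: True, v: False}
  {z: True, v: True, y: False, k: False}
  {z: True, v: True, k: True, y: False}
  {z: True, v: True, y: True, k: False}
  {z: True, v: True, k: True, y: True}
  {v: False, y: False, k: False, z: False}
  {k: True, v: False, y: False, z: False}
  {y: True, v: False, k: False, z: False}


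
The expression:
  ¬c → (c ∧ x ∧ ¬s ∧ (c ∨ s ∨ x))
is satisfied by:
  {c: True}


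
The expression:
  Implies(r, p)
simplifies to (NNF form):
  p | ~r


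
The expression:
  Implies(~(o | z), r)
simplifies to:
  o | r | z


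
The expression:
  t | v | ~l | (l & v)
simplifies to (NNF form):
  t | v | ~l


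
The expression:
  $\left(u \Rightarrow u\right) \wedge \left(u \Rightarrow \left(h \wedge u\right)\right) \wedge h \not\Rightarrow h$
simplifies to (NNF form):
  $\text{False}$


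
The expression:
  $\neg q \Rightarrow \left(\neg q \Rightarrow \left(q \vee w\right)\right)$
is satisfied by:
  {q: True, w: True}
  {q: True, w: False}
  {w: True, q: False}


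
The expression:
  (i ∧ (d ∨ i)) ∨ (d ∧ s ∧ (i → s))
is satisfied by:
  {i: True, s: True, d: True}
  {i: True, s: True, d: False}
  {i: True, d: True, s: False}
  {i: True, d: False, s: False}
  {s: True, d: True, i: False}


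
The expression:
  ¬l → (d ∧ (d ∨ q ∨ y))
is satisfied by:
  {d: True, l: True}
  {d: True, l: False}
  {l: True, d: False}
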